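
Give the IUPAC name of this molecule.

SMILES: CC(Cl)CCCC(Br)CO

2-bromo-6-chloroheptan-1-ol

Counting along the main chain through the –OH group gives 7 carbons: the parent is heptane.
An alcohol (–OH) is the principal characteristic group, giving the suffix -ol.
The numbering direction is chosen so that numbering from this end puts the hydroxyl group at C-1 rather than C-7.
That gives the hydroxyl at C-1; a bromo group at C-2; a chloro group at C-6.
Substituent prefixes are cited in alphabetical order (multiplying prefixes like di-/tri- are ignored for ordering).
Assembling the pieces gives 2-bromo-6-chloroheptan-1-ol.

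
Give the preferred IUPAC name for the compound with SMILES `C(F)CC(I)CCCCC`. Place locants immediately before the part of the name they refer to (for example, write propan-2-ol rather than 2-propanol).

The parent chain contains 8 carbons (octane).
Choose the numbering such that the substituent locant set {1,3} is lower than {6,8} at the first point of difference.
This places a fluoro group at C-1; an iodo group at C-3.
Substituent prefixes are cited in alphabetical order (multiplying prefixes like di-/tri- are ignored for ordering).
Assembling the pieces gives 1-fluoro-3-iodooctane.

1-fluoro-3-iodooctane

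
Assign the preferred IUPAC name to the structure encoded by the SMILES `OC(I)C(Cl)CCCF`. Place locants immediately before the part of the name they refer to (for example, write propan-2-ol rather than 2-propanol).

The longest chain bearing the –OH group is 5 carbons long (pentane).
An alcohol (–OH) is the principal characteristic group, giving the suffix -ol.
Number the chain so that numbering from this end puts the hydroxyl group at C-1 rather than C-5.
This places the hydroxyl at C-1; a chloro group at C-2; a fluoro group at C-5; an iodo group at C-1.
Prefixes are listed alphabetically: chloro, fluoro, iodo.
Assembling the pieces gives 2-chloro-5-fluoro-1-iodopentan-1-ol.

2-chloro-5-fluoro-1-iodopentan-1-ol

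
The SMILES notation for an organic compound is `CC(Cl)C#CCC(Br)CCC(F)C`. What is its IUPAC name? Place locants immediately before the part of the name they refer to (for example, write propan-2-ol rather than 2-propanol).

Counting along the main chain through the multiple bond gives 10 carbons: the parent is decane.
A C≡C triple bond in the chain gives the infix -yne-.
The numbering direction is chosen so that numbering from this end puts the triple bond at C-3 rather than C-7.
This places the triple bond between C-3 and C-4; a bromo group at C-6; a chloro group at C-2; a fluoro group at C-9.
Substituent prefixes are cited in alphabetical order (multiplying prefixes like di-/tri- are ignored for ordering).
Putting it together: 6-bromo-2-chloro-9-fluorodec-3-yne.

6-bromo-2-chloro-9-fluorodec-3-yne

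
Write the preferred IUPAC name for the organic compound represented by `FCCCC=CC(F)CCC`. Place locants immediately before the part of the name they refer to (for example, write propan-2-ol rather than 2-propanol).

Counting along the main chain through the multiple bond gives 9 carbons: the parent is nonane.
A C=C double bond in the chain gives the infix -ene-.
Number the chain so that numbering from this end puts the double bond at C-4 rather than C-5.
That gives the double bond between C-4 and C-5; fluoro groups at C-1 and C-6.
Putting it together: 1,6-difluoronon-4-ene.

1,6-difluoronon-4-ene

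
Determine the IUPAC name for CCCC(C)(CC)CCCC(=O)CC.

7-ethyl-7-methyldecan-3-one

The longest chain bearing the carbonyl is 10 carbons long (decane).
The highest-priority functional group is a ketone (C=O on an internal carbon), so the name ends in -one.
Choose the numbering such that numbering from this end puts the carbonyl group at C-3 rather than C-8.
This places the carbonyl at C-3; an ethyl group at C-7; a methyl group at C-7.
The substituents are ordered alphabetically, ignoring any di-/tri- multipliers.
Assembling the pieces gives 7-ethyl-7-methyldecan-3-one.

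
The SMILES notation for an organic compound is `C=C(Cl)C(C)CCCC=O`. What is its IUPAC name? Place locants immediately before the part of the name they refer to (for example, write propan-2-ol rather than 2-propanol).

6-chloro-5-methylhept-6-enal

The longest chain bearing the –CHO group and the multiple bond is 7 carbons long (heptane).
An aldehyde (terminal –CHO) is the principal characteristic group, giving the suffix -al.
A C=C double bond in the chain gives the infix -ene-.
The numbering direction is chosen so that the aldehyde carbon is C-1 by definition.
This places the double bond between C-6 and C-7; a chloro group at C-6; a methyl group at C-5.
Substituent prefixes are cited in alphabetical order (multiplying prefixes like di-/tri- are ignored for ordering).
Assembling the pieces gives 6-chloro-5-methylhept-6-enal.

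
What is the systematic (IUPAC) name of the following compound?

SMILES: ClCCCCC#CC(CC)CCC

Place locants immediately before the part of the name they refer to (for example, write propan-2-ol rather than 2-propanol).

The longest chain bearing the multiple bond is 10 carbons long (decane).
The chain contains a C≡C triple bond, so the unsaturation ending is -yne.
Number the chain so that the substituent locant set {1,7} is lower than {4,10} at the first point of difference.
With this numbering: the triple bond between C-5 and C-6; a chloro group at C-1; an ethyl group at C-7.
The substituents are ordered alphabetically, ignoring any di-/tri- multipliers.
Assembling the pieces gives 1-chloro-7-ethyldec-5-yne.

1-chloro-7-ethyldec-5-yne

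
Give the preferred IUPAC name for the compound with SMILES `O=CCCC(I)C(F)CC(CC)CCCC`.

7-ethyl-5-fluoro-4-iodoundecanal

Counting along the main chain through the –CHO group gives 11 carbons: the parent is undecane.
The principal characteristic group is an aldehyde (terminal –CHO), named with the suffix -al.
Choose the numbering such that the aldehyde carbon is C-1 by definition.
With this numbering: an ethyl group at C-7; a fluoro group at C-5; an iodo group at C-4.
The substituents are ordered alphabetically, ignoring any di-/tri- multipliers.
The name is 7-ethyl-5-fluoro-4-iodoundecanal.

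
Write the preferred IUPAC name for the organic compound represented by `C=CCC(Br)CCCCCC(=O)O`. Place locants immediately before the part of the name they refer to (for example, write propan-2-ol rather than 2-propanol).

Counting along the main chain through the –COOH group and the multiple bond gives 10 carbons: the parent is decane.
The highest-priority functional group is a carboxylic acid (terminal –COOH), so the name ends in -oic acid.
A C=C double bond in the chain gives the infix -ene-.
The numbering direction is chosen so that the carboxylic acid carbon is C-1 by definition.
With this numbering: the double bond between C-9 and C-10; a bromo group at C-7.
The name is 7-bromodec-9-enoic acid.

7-bromodec-9-enoic acid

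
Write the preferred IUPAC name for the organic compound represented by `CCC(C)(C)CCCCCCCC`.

3,3-dimethylundecane

The parent chain contains 11 carbons (undecane).
Choose the numbering such that the substituent locant set {3,3} is lower than {9,9} at the first point of difference.
With this numbering: two methyl groups at C-3.
The name is 3,3-dimethylundecane.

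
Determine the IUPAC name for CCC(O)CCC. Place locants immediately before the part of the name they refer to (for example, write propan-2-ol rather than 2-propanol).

hexan-3-ol

The longest carbon chain that includes the –OH group has 6 carbons, so the parent hydride is hexane.
The highest-priority functional group is an alcohol (–OH), so the name ends in -ol.
Number the chain so that numbering from this end puts the hydroxyl group at C-3 rather than C-4.
That gives the hydroxyl at C-3.
The name is hexan-3-ol.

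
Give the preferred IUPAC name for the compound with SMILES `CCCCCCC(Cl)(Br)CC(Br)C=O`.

The longest carbon chain that includes the –CHO group has 10 carbons, so the parent hydride is decane.
The highest-priority functional group is an aldehyde (terminal –CHO), so the name ends in -al.
The numbering direction is chosen so that the aldehyde carbon is C-1 by definition.
With this numbering: bromo groups at C-2 and C-4; a chloro group at C-4.
Prefixes are listed alphabetically: bromo, chloro.
Putting it together: 2,4-dibromo-4-chlorodecanal.

2,4-dibromo-4-chlorodecanal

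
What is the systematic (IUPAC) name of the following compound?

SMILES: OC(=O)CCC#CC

hex-4-ynoic acid

The longest chain bearing the –COOH group and the multiple bond is 6 carbons long (hexane).
The principal characteristic group is a carboxylic acid (terminal –COOH), named with the suffix -oic acid.
There is one C≡C triple bond, indicated by the ending -yne.
The numbering direction is chosen so that the carboxylic acid carbon is C-1 by definition.
That gives the triple bond between C-4 and C-5.
Putting it together: hex-4-ynoic acid.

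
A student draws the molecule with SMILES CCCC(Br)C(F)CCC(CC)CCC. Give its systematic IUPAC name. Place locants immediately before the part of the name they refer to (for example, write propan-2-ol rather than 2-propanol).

The longest carbon chain is 11 atoms: the parent is undecane.
Choose the numbering such that the substituent locant set {4,5,8} is lower than {4,7,8} at the first point of difference.
That gives a bromo group at C-4; an ethyl group at C-8; a fluoro group at C-5.
The substituents are ordered alphabetically, ignoring any di-/tri- multipliers.
Assembling the pieces gives 4-bromo-8-ethyl-5-fluoroundecane.

4-bromo-8-ethyl-5-fluoroundecane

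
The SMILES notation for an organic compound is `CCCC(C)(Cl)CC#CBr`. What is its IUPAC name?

The longest carbon chain that includes the multiple bond has 7 carbons, so the parent hydride is heptane.
A C≡C triple bond in the chain gives the infix -yne-.
The numbering direction is chosen so that numbering from this end puts the triple bond at C-1 rather than C-6.
With this numbering: the triple bond between C-1 and C-2; a bromo group at C-1; a chloro group at C-4; a methyl group at C-4.
Substituent prefixes are cited in alphabetical order (multiplying prefixes like di-/tri- are ignored for ordering).
The name is 1-bromo-4-chloro-4-methylhept-1-yne.

1-bromo-4-chloro-4-methylhept-1-yne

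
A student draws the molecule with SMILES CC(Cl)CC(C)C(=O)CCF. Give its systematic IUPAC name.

6-chloro-1-fluoro-4-methylheptan-3-one

Counting along the main chain through the carbonyl gives 7 carbons: the parent is heptane.
The highest-priority functional group is a ketone (C=O on an internal carbon), so the name ends in -one.
Number the chain so that numbering from this end puts the carbonyl group at C-3 rather than C-5.
That gives the carbonyl at C-3; a chloro group at C-6; a fluoro group at C-1; a methyl group at C-4.
Substituent prefixes are cited in alphabetical order (multiplying prefixes like di-/tri- are ignored for ordering).
The name is 6-chloro-1-fluoro-4-methylheptan-3-one.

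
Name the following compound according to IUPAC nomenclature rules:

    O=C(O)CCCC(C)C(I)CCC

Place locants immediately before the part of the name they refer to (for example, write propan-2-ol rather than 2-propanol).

The longest carbon chain that includes the –COOH group has 9 carbons, so the parent hydride is nonane.
A carboxylic acid (terminal –COOH) is the principal characteristic group, giving the suffix -oic acid.
The numbering direction is chosen so that the carboxylic acid carbon is C-1 by definition.
This places an iodo group at C-6; a methyl group at C-5.
Substituent prefixes are cited in alphabetical order (multiplying prefixes like di-/tri- are ignored for ordering).
Assembling the pieces gives 6-iodo-5-methylnonanoic acid.

6-iodo-5-methylnonanoic acid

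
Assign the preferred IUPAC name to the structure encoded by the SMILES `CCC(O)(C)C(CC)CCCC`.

4-ethyl-3-methyloctan-3-ol

The longest chain bearing the –OH group is 8 carbons long (octane).
The principal characteristic group is an alcohol (–OH), named with the suffix -ol.
Number the chain so that numbering from this end puts the hydroxyl group at C-3 rather than C-6.
This places the hydroxyl at C-3; an ethyl group at C-4; a methyl group at C-3.
Prefixes are listed alphabetically: ethyl, methyl.
Putting it together: 4-ethyl-3-methyloctan-3-ol.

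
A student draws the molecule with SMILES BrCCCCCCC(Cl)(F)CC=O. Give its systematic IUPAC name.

Counting along the main chain through the –CHO group gives 9 carbons: the parent is nonane.
The highest-priority functional group is an aldehyde (terminal –CHO), so the name ends in -al.
The numbering direction is chosen so that the aldehyde carbon is C-1 by definition.
That gives a bromo group at C-9; a chloro group at C-3; a fluoro group at C-3.
Prefixes are listed alphabetically: bromo, chloro, fluoro.
Assembling the pieces gives 9-bromo-3-chloro-3-fluorononanal.

9-bromo-3-chloro-3-fluorononanal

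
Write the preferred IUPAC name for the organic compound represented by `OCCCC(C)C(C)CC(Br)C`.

Counting along the main chain through the –OH group gives 8 carbons: the parent is octane.
An alcohol (–OH) is the principal characteristic group, giving the suffix -ol.
The numbering direction is chosen so that numbering from this end puts the hydroxyl group at C-1 rather than C-8.
This places the hydroxyl at C-1; a bromo group at C-7; methyl groups at C-4 and C-5.
Prefixes are listed alphabetically: bromo, methyl.
Putting it together: 7-bromo-4,5-dimethyloctan-1-ol.

7-bromo-4,5-dimethyloctan-1-ol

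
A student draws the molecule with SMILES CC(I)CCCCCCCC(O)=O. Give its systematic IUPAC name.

Counting along the main chain through the –COOH group gives 10 carbons: the parent is decane.
The highest-priority functional group is a carboxylic acid (terminal –COOH), so the name ends in -oic acid.
Number the chain so that the carboxylic acid carbon is C-1 by definition.
With this numbering: an iodo group at C-9.
Putting it together: 9-iododecanoic acid.

9-iododecanoic acid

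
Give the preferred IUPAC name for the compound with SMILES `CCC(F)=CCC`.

3-fluorohex-3-ene

Counting along the main chain through the multiple bond gives 6 carbons: the parent is hexane.
There is one C=C double bond, indicated by the ending -ene.
The numbering direction is chosen so that the substituent locant set {3} is lower than {4} at the first point of difference.
That gives the double bond between C-3 and C-4; a fluoro group at C-3.
The name is 3-fluorohex-3-ene.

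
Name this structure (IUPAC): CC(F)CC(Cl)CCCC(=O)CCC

The longest carbon chain that includes the carbonyl has 11 carbons, so the parent hydride is undecane.
A ketone (C=O on an internal carbon) is the principal characteristic group, giving the suffix -one.
The numbering direction is chosen so that numbering from this end puts the carbonyl group at C-4 rather than C-8.
With this numbering: the carbonyl at C-4; a chloro group at C-8; a fluoro group at C-10.
Substituent prefixes are cited in alphabetical order (multiplying prefixes like di-/tri- are ignored for ordering).
Assembling the pieces gives 8-chloro-10-fluoroundecan-4-one.

8-chloro-10-fluoroundecan-4-one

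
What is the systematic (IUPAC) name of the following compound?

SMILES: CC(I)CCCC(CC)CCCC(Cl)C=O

Counting along the main chain through the –CHO group gives 11 carbons: the parent is undecane.
An aldehyde (terminal –CHO) is the principal characteristic group, giving the suffix -al.
The numbering direction is chosen so that the aldehyde carbon is C-1 by definition.
This places a chloro group at C-2; an ethyl group at C-6; an iodo group at C-10.
Prefixes are listed alphabetically: chloro, ethyl, iodo.
Assembling the pieces gives 2-chloro-6-ethyl-10-iodoundecanal.

2-chloro-6-ethyl-10-iodoundecanal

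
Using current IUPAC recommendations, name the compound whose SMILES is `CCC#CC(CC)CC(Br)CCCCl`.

Counting along the main chain through the multiple bond gives 10 carbons: the parent is decane.
The chain contains a C≡C triple bond, so the unsaturation ending is -yne.
Number the chain so that numbering from this end puts the triple bond at C-3 rather than C-7.
With this numbering: the triple bond between C-3 and C-4; a bromo group at C-7; a chloro group at C-10; an ethyl group at C-5.
Prefixes are listed alphabetically: bromo, chloro, ethyl.
The name is 7-bromo-10-chloro-5-ethyldec-3-yne.

7-bromo-10-chloro-5-ethyldec-3-yne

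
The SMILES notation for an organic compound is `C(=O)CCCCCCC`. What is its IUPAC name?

octanal

Counting along the main chain through the –CHO group gives 8 carbons: the parent is octane.
An aldehyde (terminal –CHO) is the principal characteristic group, giving the suffix -al.
Choose the numbering such that the aldehyde carbon is C-1 by definition.
The name is octanal.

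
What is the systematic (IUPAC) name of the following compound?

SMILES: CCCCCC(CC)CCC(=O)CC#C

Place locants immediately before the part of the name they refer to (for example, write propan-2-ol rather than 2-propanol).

Counting along the main chain through the carbonyl and the multiple bond gives 12 carbons: the parent is dodecane.
The highest-priority functional group is a ketone (C=O on an internal carbon), so the name ends in -one.
A C≡C triple bond in the chain gives the infix -yne-.
Choose the numbering such that numbering from this end puts the carbonyl group at C-4 rather than C-9.
With this numbering: the carbonyl at C-4; the triple bond between C-1 and C-2; an ethyl group at C-7.
Assembling the pieces gives 7-ethyldodec-1-yn-4-one.

7-ethyldodec-1-yn-4-one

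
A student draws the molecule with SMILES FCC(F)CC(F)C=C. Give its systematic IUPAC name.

3,5,6-trifluorohex-1-ene

Counting along the main chain through the multiple bond gives 6 carbons: the parent is hexane.
A C=C double bond in the chain gives the infix -ene-.
Choose the numbering such that numbering from this end puts the double bond at C-1 rather than C-5.
That gives the double bond between C-1 and C-2; fluoro groups at C-3 and C-5 and C-6.
Assembling the pieces gives 3,5,6-trifluorohex-1-ene.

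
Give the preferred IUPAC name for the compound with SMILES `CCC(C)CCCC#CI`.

Counting along the main chain through the multiple bond gives 8 carbons: the parent is octane.
The chain contains a C≡C triple bond, so the unsaturation ending is -yne.
Choose the numbering such that numbering from this end puts the triple bond at C-1 rather than C-7.
With this numbering: the triple bond between C-1 and C-2; an iodo group at C-1; a methyl group at C-6.
The substituents are ordered alphabetically, ignoring any di-/tri- multipliers.
Putting it together: 1-iodo-6-methyloct-1-yne.

1-iodo-6-methyloct-1-yne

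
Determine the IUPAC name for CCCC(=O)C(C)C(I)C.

Counting along the main chain through the carbonyl gives 7 carbons: the parent is heptane.
The principal characteristic group is a ketone (C=O on an internal carbon), named with the suffix -one.
Number the chain so that the substituent locant set {2,3} is lower than {5,6} at the first point of difference.
This places the carbonyl at C-4; an iodo group at C-2; a methyl group at C-3.
Prefixes are listed alphabetically: iodo, methyl.
The name is 2-iodo-3-methylheptan-4-one.

2-iodo-3-methylheptan-4-one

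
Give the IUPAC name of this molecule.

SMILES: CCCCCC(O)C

heptan-2-ol

The longest carbon chain that includes the –OH group has 7 carbons, so the parent hydride is heptane.
The highest-priority functional group is an alcohol (–OH), so the name ends in -ol.
Number the chain so that numbering from this end puts the hydroxyl group at C-2 rather than C-6.
With this numbering: the hydroxyl at C-2.
The name is heptan-2-ol.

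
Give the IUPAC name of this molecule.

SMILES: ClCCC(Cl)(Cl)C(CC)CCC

1,3,3-trichloro-4-ethylheptane

The parent chain contains 7 carbons (heptane).
Number the chain so that the substituent locant set {1,3,3,4} is lower than {4,5,5,7} at the first point of difference.
This places chloro groups at C-1 and C-3 (×2); an ethyl group at C-4.
Prefixes are listed alphabetically: chloro, ethyl.
Putting it together: 1,3,3-trichloro-4-ethylheptane.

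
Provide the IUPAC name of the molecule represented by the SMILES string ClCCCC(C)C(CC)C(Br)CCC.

6-bromo-1-chloro-5-ethyl-4-methylnonane

The longest continuous carbon chain has 9 atoms, so the parent hydride is nonane.
Choose the numbering such that the substituent locant set {1,4,5,6} is lower than {4,5,6,9} at the first point of difference.
This places a bromo group at C-6; a chloro group at C-1; an ethyl group at C-5; a methyl group at C-4.
Prefixes are listed alphabetically: bromo, chloro, ethyl, methyl.
Putting it together: 6-bromo-1-chloro-5-ethyl-4-methylnonane.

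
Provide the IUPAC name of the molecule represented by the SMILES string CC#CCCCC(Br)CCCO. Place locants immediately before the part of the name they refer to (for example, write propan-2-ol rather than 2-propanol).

The longest carbon chain that includes the –OH group and the multiple bond has 10 carbons, so the parent hydride is decane.
The highest-priority functional group is an alcohol (–OH), so the name ends in -ol.
There is one C≡C triple bond, indicated by the ending -yne.
Choose the numbering such that numbering from this end puts the hydroxyl group at C-1 rather than C-10.
That gives the hydroxyl at C-1; the triple bond between C-8 and C-9; a bromo group at C-4.
The name is 4-bromodec-8-yn-1-ol.

4-bromodec-8-yn-1-ol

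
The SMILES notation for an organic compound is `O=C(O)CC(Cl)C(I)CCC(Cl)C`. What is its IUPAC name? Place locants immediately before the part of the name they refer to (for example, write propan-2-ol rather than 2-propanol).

The longest carbon chain that includes the –COOH group has 8 carbons, so the parent hydride is octane.
The principal characteristic group is a carboxylic acid (terminal –COOH), named with the suffix -oic acid.
Number the chain so that the carboxylic acid carbon is C-1 by definition.
That gives chloro groups at C-3 and C-7; an iodo group at C-4.
Substituent prefixes are cited in alphabetical order (multiplying prefixes like di-/tri- are ignored for ordering).
Putting it together: 3,7-dichloro-4-iodooctanoic acid.

3,7-dichloro-4-iodooctanoic acid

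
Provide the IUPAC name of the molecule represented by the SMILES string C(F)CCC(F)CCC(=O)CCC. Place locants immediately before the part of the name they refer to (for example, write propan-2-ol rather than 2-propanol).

Counting along the main chain through the carbonyl gives 10 carbons: the parent is decane.
The principal characteristic group is a ketone (C=O on an internal carbon), named with the suffix -one.
The numbering direction is chosen so that numbering from this end puts the carbonyl group at C-4 rather than C-7.
This places the carbonyl at C-4; fluoro groups at C-7 and C-10.
The name is 7,10-difluorodecan-4-one.

7,10-difluorodecan-4-one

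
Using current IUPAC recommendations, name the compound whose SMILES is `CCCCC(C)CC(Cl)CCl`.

The parent chain contains 8 carbons (octane).
Number the chain so that the substituent locant set {1,2,4} is lower than {5,7,8} at the first point of difference.
That gives chloro groups at C-1 and C-2; a methyl group at C-4.
The substituents are ordered alphabetically, ignoring any di-/tri- multipliers.
Assembling the pieces gives 1,2-dichloro-4-methyloctane.

1,2-dichloro-4-methyloctane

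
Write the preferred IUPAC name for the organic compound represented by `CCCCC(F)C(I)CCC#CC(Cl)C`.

2-chloro-8-fluoro-7-iodododec-3-yne

Counting along the main chain through the multiple bond gives 12 carbons: the parent is dodecane.
A C≡C triple bond in the chain gives the infix -yne-.
Number the chain so that numbering from this end puts the triple bond at C-3 rather than C-9.
With this numbering: the triple bond between C-3 and C-4; a chloro group at C-2; a fluoro group at C-8; an iodo group at C-7.
Substituent prefixes are cited in alphabetical order (multiplying prefixes like di-/tri- are ignored for ordering).
Assembling the pieces gives 2-chloro-8-fluoro-7-iodododec-3-yne.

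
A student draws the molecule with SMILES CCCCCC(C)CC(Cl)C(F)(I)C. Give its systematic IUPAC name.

The longest continuous carbon chain has 10 atoms, so the parent hydride is decane.
Number the chain so that the substituent locant set {2,2,3,5} is lower than {6,8,9,9} at the first point of difference.
That gives a chloro group at C-3; a fluoro group at C-2; an iodo group at C-2; a methyl group at C-5.
Substituent prefixes are cited in alphabetical order (multiplying prefixes like di-/tri- are ignored for ordering).
Assembling the pieces gives 3-chloro-2-fluoro-2-iodo-5-methyldecane.

3-chloro-2-fluoro-2-iodo-5-methyldecane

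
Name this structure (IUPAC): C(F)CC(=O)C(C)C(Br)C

Counting along the main chain through the carbonyl gives 6 carbons: the parent is hexane.
The highest-priority functional group is a ketone (C=O on an internal carbon), so the name ends in -one.
Number the chain so that numbering from this end puts the carbonyl group at C-3 rather than C-4.
This places the carbonyl at C-3; a bromo group at C-5; a fluoro group at C-1; a methyl group at C-4.
Prefixes are listed alphabetically: bromo, fluoro, methyl.
Assembling the pieces gives 5-bromo-1-fluoro-4-methylhexan-3-one.

5-bromo-1-fluoro-4-methylhexan-3-one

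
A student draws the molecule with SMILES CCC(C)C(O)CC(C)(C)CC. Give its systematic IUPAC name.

3,6,6-trimethyloctan-4-ol

Counting along the main chain through the –OH group gives 8 carbons: the parent is octane.
The principal characteristic group is an alcohol (–OH), named with the suffix -ol.
Choose the numbering such that numbering from this end puts the hydroxyl group at C-4 rather than C-5.
That gives the hydroxyl at C-4; methyl groups at C-3 and C-6 (×2).
The name is 3,6,6-trimethyloctan-4-ol.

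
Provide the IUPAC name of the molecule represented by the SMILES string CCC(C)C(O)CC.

4-methylhexan-3-ol

The longest chain bearing the –OH group is 6 carbons long (hexane).
The principal characteristic group is an alcohol (–OH), named with the suffix -ol.
Number the chain so that numbering from this end puts the hydroxyl group at C-3 rather than C-4.
This places the hydroxyl at C-3; a methyl group at C-4.
Putting it together: 4-methylhexan-3-ol.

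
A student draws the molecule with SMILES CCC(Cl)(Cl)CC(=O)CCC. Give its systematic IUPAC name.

6,6-dichlorooctan-4-one

The longest carbon chain that includes the carbonyl has 8 carbons, so the parent hydride is octane.
The highest-priority functional group is a ketone (C=O on an internal carbon), so the name ends in -one.
Choose the numbering such that numbering from this end puts the carbonyl group at C-4 rather than C-5.
With this numbering: the carbonyl at C-4; two chloro groups at C-6.
Putting it together: 6,6-dichlorooctan-4-one.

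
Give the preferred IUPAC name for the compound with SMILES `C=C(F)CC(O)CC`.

5-fluorohex-5-en-3-ol

The longest chain bearing the –OH group and the multiple bond is 6 carbons long (hexane).
An alcohol (–OH) is the principal characteristic group, giving the suffix -ol.
There is one C=C double bond, indicated by the ending -ene.
Number the chain so that numbering from this end puts the hydroxyl group at C-3 rather than C-4.
That gives the hydroxyl at C-3; the double bond between C-5 and C-6; a fluoro group at C-5.
Putting it together: 5-fluorohex-5-en-3-ol.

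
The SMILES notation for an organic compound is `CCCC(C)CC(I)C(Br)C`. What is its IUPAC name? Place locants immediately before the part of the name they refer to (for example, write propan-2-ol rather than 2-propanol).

2-bromo-3-iodo-5-methyloctane

The longest continuous carbon chain has 8 atoms, so the parent hydride is octane.
The numbering direction is chosen so that the substituent locant set {2,3,5} is lower than {4,6,7} at the first point of difference.
With this numbering: a bromo group at C-2; an iodo group at C-3; a methyl group at C-5.
The substituents are ordered alphabetically, ignoring any di-/tri- multipliers.
Putting it together: 2-bromo-3-iodo-5-methyloctane.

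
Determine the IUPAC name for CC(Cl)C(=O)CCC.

The longest chain bearing the carbonyl is 6 carbons long (hexane).
The highest-priority functional group is a ketone (C=O on an internal carbon), so the name ends in -one.
Number the chain so that numbering from this end puts the carbonyl group at C-3 rather than C-4.
With this numbering: the carbonyl at C-3; a chloro group at C-2.
Putting it together: 2-chlorohexan-3-one.

2-chlorohexan-3-one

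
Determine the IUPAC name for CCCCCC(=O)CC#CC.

dec-2-yn-5-one

The longest chain bearing the carbonyl and the multiple bond is 10 carbons long (decane).
A ketone (C=O on an internal carbon) is the principal characteristic group, giving the suffix -one.
A C≡C triple bond in the chain gives the infix -yne-.
Choose the numbering such that numbering from this end puts the carbonyl group at C-5 rather than C-6.
This places the carbonyl at C-5; the triple bond between C-2 and C-3.
The name is dec-2-yn-5-one.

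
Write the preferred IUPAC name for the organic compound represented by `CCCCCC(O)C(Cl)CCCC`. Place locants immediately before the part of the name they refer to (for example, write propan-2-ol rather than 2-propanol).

5-chloroundecan-6-ol

The longest chain bearing the –OH group is 11 carbons long (undecane).
The highest-priority functional group is an alcohol (–OH), so the name ends in -ol.
The numbering direction is chosen so that the substituent locant set {5} is lower than {7} at the first point of difference.
With this numbering: the hydroxyl at C-6; a chloro group at C-5.
Assembling the pieces gives 5-chloroundecan-6-ol.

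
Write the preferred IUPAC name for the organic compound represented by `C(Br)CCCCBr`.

The longest continuous carbon chain has 5 atoms, so the parent hydride is pentane.
The molecule is symmetric, so either numbering direction gives the same locants.
That gives bromo groups at C-1 and C-5.
Putting it together: 1,5-dibromopentane.

1,5-dibromopentane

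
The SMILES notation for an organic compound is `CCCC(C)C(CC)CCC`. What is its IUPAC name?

The longest carbon chain is 8 atoms: the parent is octane.
Choose the numbering such that the locant sets are identical either way, so the alphabetically earlier ethyl substituent takes the lower locant (4 rather than 5).
This places an ethyl group at C-4; a methyl group at C-5.
Substituent prefixes are cited in alphabetical order (multiplying prefixes like di-/tri- are ignored for ordering).
Assembling the pieces gives 4-ethyl-5-methyloctane.

4-ethyl-5-methyloctane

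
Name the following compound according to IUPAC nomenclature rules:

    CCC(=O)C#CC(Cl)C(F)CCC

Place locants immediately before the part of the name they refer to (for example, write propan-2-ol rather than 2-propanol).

Counting along the main chain through the carbonyl and the multiple bond gives 10 carbons: the parent is decane.
The principal characteristic group is a ketone (C=O on an internal carbon), named with the suffix -one.
The chain contains a C≡C triple bond, so the unsaturation ending is -yne.
Choose the numbering such that numbering from this end puts the carbonyl group at C-3 rather than C-8.
That gives the carbonyl at C-3; the triple bond between C-4 and C-5; a chloro group at C-6; a fluoro group at C-7.
Prefixes are listed alphabetically: chloro, fluoro.
The name is 6-chloro-7-fluorodec-4-yn-3-one.

6-chloro-7-fluorodec-4-yn-3-one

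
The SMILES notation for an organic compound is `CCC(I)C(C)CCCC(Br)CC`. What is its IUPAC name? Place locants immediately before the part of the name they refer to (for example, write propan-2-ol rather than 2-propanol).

8-bromo-3-iodo-4-methyldecane

The longest continuous carbon chain has 10 atoms, so the parent hydride is decane.
Choose the numbering such that the substituent locant set {3,4,8} is lower than {3,7,8} at the first point of difference.
That gives a bromo group at C-8; an iodo group at C-3; a methyl group at C-4.
The substituents are ordered alphabetically, ignoring any di-/tri- multipliers.
Putting it together: 8-bromo-3-iodo-4-methyldecane.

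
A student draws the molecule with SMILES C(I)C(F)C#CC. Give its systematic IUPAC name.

The longest carbon chain that includes the multiple bond has 5 carbons, so the parent hydride is pentane.
There is one C≡C triple bond, indicated by the ending -yne.
The numbering direction is chosen so that numbering from this end puts the triple bond at C-2 rather than C-3.
With this numbering: the triple bond between C-2 and C-3; a fluoro group at C-4; an iodo group at C-5.
The substituents are ordered alphabetically, ignoring any di-/tri- multipliers.
Putting it together: 4-fluoro-5-iodopent-2-yne.

4-fluoro-5-iodopent-2-yne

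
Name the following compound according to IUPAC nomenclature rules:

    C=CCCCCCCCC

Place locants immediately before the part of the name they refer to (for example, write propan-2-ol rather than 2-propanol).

The longest carbon chain that includes the multiple bond has 10 carbons, so the parent hydride is decane.
The chain contains a C=C double bond, so the unsaturation ending is -ene.
Choose the numbering such that numbering from this end puts the double bond at C-1 rather than C-9.
With this numbering: the double bond between C-1 and C-2.
Assembling the pieces gives dec-1-ene.

dec-1-ene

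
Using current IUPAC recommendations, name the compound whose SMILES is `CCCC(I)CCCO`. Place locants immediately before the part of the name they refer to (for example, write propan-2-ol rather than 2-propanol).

4-iodoheptan-1-ol

The longest chain bearing the –OH group is 7 carbons long (heptane).
The highest-priority functional group is an alcohol (–OH), so the name ends in -ol.
Choose the numbering such that numbering from this end puts the hydroxyl group at C-1 rather than C-7.
With this numbering: the hydroxyl at C-1; an iodo group at C-4.
Putting it together: 4-iodoheptan-1-ol.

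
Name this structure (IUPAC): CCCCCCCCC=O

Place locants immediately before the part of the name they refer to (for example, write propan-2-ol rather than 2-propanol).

nonanal

The longest carbon chain that includes the –CHO group has 9 carbons, so the parent hydride is nonane.
An aldehyde (terminal –CHO) is the principal characteristic group, giving the suffix -al.
Number the chain so that the aldehyde carbon is C-1 by definition.
The name is nonanal.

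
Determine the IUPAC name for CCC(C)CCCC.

The longest continuous carbon chain has 7 atoms, so the parent hydride is heptane.
The numbering direction is chosen so that the substituent locant set {3} is lower than {5} at the first point of difference.
With this numbering: a methyl group at C-3.
Assembling the pieces gives 3-methylheptane.

3-methylheptane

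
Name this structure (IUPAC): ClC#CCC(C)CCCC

1-chloro-4-methyloct-1-yne

The longest carbon chain that includes the multiple bond has 8 carbons, so the parent hydride is octane.
There is one C≡C triple bond, indicated by the ending -yne.
Choose the numbering such that numbering from this end puts the triple bond at C-1 rather than C-7.
That gives the triple bond between C-1 and C-2; a chloro group at C-1; a methyl group at C-4.
The substituents are ordered alphabetically, ignoring any di-/tri- multipliers.
Putting it together: 1-chloro-4-methyloct-1-yne.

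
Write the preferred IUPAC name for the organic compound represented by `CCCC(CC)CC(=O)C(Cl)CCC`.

4-chloro-7-ethyldecan-5-one

The longest chain bearing the carbonyl is 10 carbons long (decane).
The principal characteristic group is a ketone (C=O on an internal carbon), named with the suffix -one.
Choose the numbering such that numbering from this end puts the carbonyl group at C-5 rather than C-6.
That gives the carbonyl at C-5; a chloro group at C-4; an ethyl group at C-7.
Prefixes are listed alphabetically: chloro, ethyl.
Putting it together: 4-chloro-7-ethyldecan-5-one.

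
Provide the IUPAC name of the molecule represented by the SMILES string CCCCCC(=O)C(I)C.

2-iodooctan-3-one

The longest chain bearing the carbonyl is 8 carbons long (octane).
A ketone (C=O on an internal carbon) is the principal characteristic group, giving the suffix -one.
The numbering direction is chosen so that numbering from this end puts the carbonyl group at C-3 rather than C-6.
This places the carbonyl at C-3; an iodo group at C-2.
The name is 2-iodooctan-3-one.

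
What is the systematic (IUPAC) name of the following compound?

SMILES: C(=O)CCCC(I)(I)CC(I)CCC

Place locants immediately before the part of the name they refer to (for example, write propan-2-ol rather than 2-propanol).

The longest carbon chain that includes the –CHO group has 10 carbons, so the parent hydride is decane.
The highest-priority functional group is an aldehyde (terminal –CHO), so the name ends in -al.
The numbering direction is chosen so that the aldehyde carbon is C-1 by definition.
That gives iodo groups at C-5 (×2) and C-7.
Putting it together: 5,5,7-triiododecanal.

5,5,7-triiododecanal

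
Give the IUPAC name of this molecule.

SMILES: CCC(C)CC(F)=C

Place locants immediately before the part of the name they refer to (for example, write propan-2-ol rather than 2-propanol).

The longest chain bearing the multiple bond is 6 carbons long (hexane).
The chain contains a C=C double bond, so the unsaturation ending is -ene.
The numbering direction is chosen so that numbering from this end puts the double bond at C-1 rather than C-5.
With this numbering: the double bond between C-1 and C-2; a fluoro group at C-2; a methyl group at C-4.
Substituent prefixes are cited in alphabetical order (multiplying prefixes like di-/tri- are ignored for ordering).
Assembling the pieces gives 2-fluoro-4-methylhex-1-ene.

2-fluoro-4-methylhex-1-ene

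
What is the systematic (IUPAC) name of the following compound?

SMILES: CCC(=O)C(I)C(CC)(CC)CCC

5,5-diethyl-4-iodooctan-3-one

The longest chain bearing the carbonyl is 8 carbons long (octane).
The principal characteristic group is a ketone (C=O on an internal carbon), named with the suffix -one.
The numbering direction is chosen so that numbering from this end puts the carbonyl group at C-3 rather than C-6.
With this numbering: the carbonyl at C-3; two ethyl groups at C-5; an iodo group at C-4.
The substituents are ordered alphabetically, ignoring any di-/tri- multipliers.
The name is 5,5-diethyl-4-iodooctan-3-one.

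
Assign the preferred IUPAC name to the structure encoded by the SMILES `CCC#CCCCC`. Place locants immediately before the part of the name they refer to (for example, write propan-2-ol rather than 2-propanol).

The longest carbon chain that includes the multiple bond has 8 carbons, so the parent hydride is octane.
There is one C≡C triple bond, indicated by the ending -yne.
Choose the numbering such that numbering from this end puts the triple bond at C-3 rather than C-5.
This places the triple bond between C-3 and C-4.
Putting it together: oct-3-yne.

oct-3-yne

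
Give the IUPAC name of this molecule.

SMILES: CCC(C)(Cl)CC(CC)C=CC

The longest carbon chain that includes the multiple bond has 8 carbons, so the parent hydride is octane.
There is one C=C double bond, indicated by the ending -ene.
Choose the numbering such that numbering from this end puts the double bond at C-2 rather than C-6.
This places the double bond between C-2 and C-3; a chloro group at C-6; an ethyl group at C-4; a methyl group at C-6.
Substituent prefixes are cited in alphabetical order (multiplying prefixes like di-/tri- are ignored for ordering).
Putting it together: 6-chloro-4-ethyl-6-methyloct-2-ene.

6-chloro-4-ethyl-6-methyloct-2-ene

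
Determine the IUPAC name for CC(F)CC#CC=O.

The longest chain bearing the –CHO group and the multiple bond is 6 carbons long (hexane).
The principal characteristic group is an aldehyde (terminal –CHO), named with the suffix -al.
There is one C≡C triple bond, indicated by the ending -yne.
Choose the numbering such that the aldehyde carbon is C-1 by definition.
That gives the triple bond between C-2 and C-3; a fluoro group at C-5.
The name is 5-fluorohex-2-ynal.

5-fluorohex-2-ynal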